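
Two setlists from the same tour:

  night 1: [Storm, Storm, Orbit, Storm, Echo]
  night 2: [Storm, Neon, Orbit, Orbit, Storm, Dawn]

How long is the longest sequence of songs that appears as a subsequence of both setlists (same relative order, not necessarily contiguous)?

3

Pick Storm [1,1], Orbit [3,4], Storm [4,5]; all 3 songs appear in both, in order, and the DP table's final entry dp[5][6] is also 3, so no common subsequence is longer.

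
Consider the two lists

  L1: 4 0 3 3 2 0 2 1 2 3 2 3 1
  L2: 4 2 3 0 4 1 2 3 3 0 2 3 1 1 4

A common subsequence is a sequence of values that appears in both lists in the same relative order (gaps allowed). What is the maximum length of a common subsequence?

9

Match 4 [1,1]; then 3 [4,3]; then 0 [6,4]; then 1 [8,6]; then 2 [9,7]; then 3 [10,9]; then 2 [11,11]; then 3 [12,12]; then 1 [13,14] — 9 values in the same relative order in both. The LCS DP gives dp[13][15] = 9, so this is optimal.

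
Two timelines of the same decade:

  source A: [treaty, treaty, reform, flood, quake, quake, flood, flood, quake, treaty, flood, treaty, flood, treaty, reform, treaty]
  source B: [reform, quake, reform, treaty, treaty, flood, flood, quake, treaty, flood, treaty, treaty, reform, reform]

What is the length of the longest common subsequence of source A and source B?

10

Taking treaty [1,4], then treaty [2,5], then flood [7,6], then flood [8,7], then quake [9,8], then treaty [10,9], then flood [11,10], then treaty [12,11], then treaty [14,12], then reform [15,14] gives a common subsequence of length 10. dp[16][14] = 10 confirms this is the maximum.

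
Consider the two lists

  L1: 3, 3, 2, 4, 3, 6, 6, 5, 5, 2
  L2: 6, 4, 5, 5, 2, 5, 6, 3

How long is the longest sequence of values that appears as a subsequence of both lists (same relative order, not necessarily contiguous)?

4

Pick 4 [4,2]; then 5 [8,3]; then 5 [9,4]; then 2 [10,5]; all 4 values appear in both, in order. The LCS DP gives dp[10][8] = 4, so this is optimal.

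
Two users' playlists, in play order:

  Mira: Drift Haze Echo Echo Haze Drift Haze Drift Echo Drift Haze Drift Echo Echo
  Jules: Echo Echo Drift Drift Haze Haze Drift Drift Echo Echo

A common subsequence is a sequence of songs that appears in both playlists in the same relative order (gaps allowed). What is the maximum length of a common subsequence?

8

Taking Echo at Mira[3]=Jules[1], Echo at Mira[4]=Jules[2], Haze at Mira[5]=Jules[5], Haze at Mira[7]=Jules[6], Drift at Mira[10]=Jules[7], Drift at Mira[12]=Jules[8], Echo at Mira[13]=Jules[9], Echo at Mira[14]=Jules[10] gives a common subsequence of length 8. The LCS DP gives dp[14][10] = 8, so this is optimal.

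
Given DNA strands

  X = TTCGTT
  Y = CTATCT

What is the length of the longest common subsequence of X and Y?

4

Taking T at X[1]=Y[2], then T at X[2]=Y[4], then C at X[3]=Y[5], then T at X[6]=Y[6] gives a common subsequence of length 4. dp[6][6] = 4 confirms this is the maximum.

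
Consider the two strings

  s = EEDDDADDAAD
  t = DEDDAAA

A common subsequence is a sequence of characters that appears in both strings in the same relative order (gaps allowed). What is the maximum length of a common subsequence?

Let dp[i][j] be the LCS length of the first i characters of s and the first j characters of t. dp[i][j] = dp[i-1][j-1]+1 when the i-th and j-th characters match, else max(dp[i-1][j], dp[i][j-1]).
    ·  D  E  D  D  A  A  A
 ·  0  0  0  0  0  0  0  0
 E  0  0  1  1  1  1  1  1
 E  0  0  1  1  1  1  1  1
 D  0  1  1  2  2  2  2  2
 D  0  1  1  2  3  3  3  3
 D  0  1  1  2  3  3  3  3
 A  0  1  1  2  3  4  4  4
 D  0  1  1  2  3  4  4  4
 D  0  1  1  2  3  4  4  4
 A  0  1  1  2  3  4  5  5
 A  0  1  1  2  3  4  5  6
 D  0  1  1  2  3  4  5  6
dp[11][7] = 6. One LCS (by backtracking along matches): EDDAAA.

6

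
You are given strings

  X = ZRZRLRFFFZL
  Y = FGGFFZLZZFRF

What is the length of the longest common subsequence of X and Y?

Let dp[i][j] be the LCS length of the first i characters of X and the first j characters of Y. dp[i][j] = dp[i-1][j-1]+1 when the i-th and j-th characters match, else max(dp[i-1][j], dp[i][j-1]).
    ·  F  G  G  F  F  Z  L  Z  Z  F  R  F
 ·  0  0  0  0  0  0  0  0  0  0  0  0  0
 Z  0  0  0  0  0  0  1  1  1  1  1  1  1
 R  0  0  0  0  0  0  1  1  1  1  1  2  2
 Z  0  0  0  0  0  0  1  1  2  2  2  2  2
 R  0  0  0  0  0  0  1  1  2  2  2  3  3
 L  0  0  0  0  0  0  1  2  2  2  2  3  3
 R  0  0  0  0  0  0  1  2  2  2  2  3  3
 F  0  1  1  1  1  1  1  2  2  2  3  3  4
 F  0  1  1  1  2  2  2  2  2  2  3  3  4
 F  0  1  1  1  2  3  3  3  3  3  3  3  4
 Z  0  1  1  1  2  3  4  4  4  4  4  4  4
 L  0  1  1  1  2  3  4  5  5  5  5  5  5
dp[11][12] = 5. One LCS (by backtracking along matches): FFFZL.

5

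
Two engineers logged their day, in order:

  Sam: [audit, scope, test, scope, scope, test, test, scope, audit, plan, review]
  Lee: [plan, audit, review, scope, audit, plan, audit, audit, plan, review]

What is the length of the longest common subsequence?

5

Match audit (Sam #1, Lee #2), scope (Sam #2, Lee #4), audit (Sam #9, Lee #8), plan (Sam #10, Lee #9), review (Sam #11, Lee #10) — 5 tasks in the same relative order in both. Since dp[11][10] = 5, nothing longer is possible.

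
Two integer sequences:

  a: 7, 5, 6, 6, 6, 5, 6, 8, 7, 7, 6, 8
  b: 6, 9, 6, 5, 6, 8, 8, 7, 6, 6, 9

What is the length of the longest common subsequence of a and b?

Match 6 at a[3]=b[1]; then 6 at a[5]=b[3]; then 5 at a[6]=b[4]; then 6 at a[7]=b[5]; then 8 at a[8]=b[7]; then 7 at a[9]=b[8]; then 6 at a[11]=b[10] — 7 values in the same relative order in both. Since dp[12][11] = 7, nothing longer is possible.

7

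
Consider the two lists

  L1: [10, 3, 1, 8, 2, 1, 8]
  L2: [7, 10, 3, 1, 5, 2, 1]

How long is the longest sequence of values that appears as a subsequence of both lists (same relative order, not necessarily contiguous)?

Match 10 [1,2] → 3 [2,3] → 1 [3,4] → 2 [5,6] → 1 [6,7] — 5 values in the same relative order in both. Since dp[7][7] = 5, nothing longer is possible.

5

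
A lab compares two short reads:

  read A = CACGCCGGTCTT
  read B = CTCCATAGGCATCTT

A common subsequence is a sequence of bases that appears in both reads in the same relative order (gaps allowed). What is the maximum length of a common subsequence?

9

Taking C (read A #1, read B #1) → C (read A #3, read B #3) → C (read A #5, read B #4) → G (read A #7, read B #8) → G (read A #8, read B #9) → T (read A #9, read B #12) → C (read A #10, read B #13) → T (read A #11, read B #14) → T (read A #12, read B #15) gives a common subsequence of length 9. The LCS DP gives dp[12][15] = 9, so this is optimal.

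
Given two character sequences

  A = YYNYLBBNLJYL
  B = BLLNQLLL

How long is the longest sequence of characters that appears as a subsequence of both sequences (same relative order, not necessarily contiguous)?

Match N (A #3, B #4), L (A #5, B #6), L (A #9, B #7), L (A #12, B #8) — 4 characters in the same relative order in both. Since dp[12][8] = 4, nothing longer is possible.

4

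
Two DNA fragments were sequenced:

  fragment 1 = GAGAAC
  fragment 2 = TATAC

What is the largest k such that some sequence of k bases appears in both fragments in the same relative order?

3

Pick A [2,2]; then A [5,4]; then C [6,5]; all 3 bases appear in both, in order. dp[6][5] = 3 confirms this is the maximum.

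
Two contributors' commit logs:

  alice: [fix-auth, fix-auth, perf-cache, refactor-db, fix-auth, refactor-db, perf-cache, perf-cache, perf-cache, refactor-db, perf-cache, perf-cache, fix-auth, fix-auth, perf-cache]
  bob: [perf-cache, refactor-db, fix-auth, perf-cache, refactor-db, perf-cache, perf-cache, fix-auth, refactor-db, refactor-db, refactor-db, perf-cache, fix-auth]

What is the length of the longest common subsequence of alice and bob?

9

Match perf-cache (alice #3, bob #1); then refactor-db (alice #4, bob #2); then fix-auth (alice #5, bob #3); then refactor-db (alice #6, bob #5); then perf-cache (alice #7, bob #6); then perf-cache (alice #8, bob #7); then refactor-db (alice #10, bob #11); then perf-cache (alice #12, bob #12); then fix-auth (alice #14, bob #13) — 9 commits in the same relative order in both, and the DP table's final entry dp[15][13] is also 9, so no common subsequence is longer.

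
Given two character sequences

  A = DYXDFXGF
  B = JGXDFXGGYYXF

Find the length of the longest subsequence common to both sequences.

One common subsequence of length 6: X at A[3]=B[3] → D at A[4]=B[4] → F at A[5]=B[5] → X at A[6]=B[6] → G at A[7]=B[8] → F at A[8]=B[12], and the DP table's final entry dp[8][12] is also 6, so no common subsequence is longer.

6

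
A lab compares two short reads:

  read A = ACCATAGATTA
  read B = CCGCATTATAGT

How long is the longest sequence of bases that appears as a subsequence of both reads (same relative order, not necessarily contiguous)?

7

Pick C (read A #2, read B #2), then C (read A #3, read B #4), then A (read A #4, read B #8), then T (read A #5, read B #9), then A (read A #6, read B #10), then G (read A #7, read B #11), then T (read A #10, read B #12); all 7 bases appear in both, in order. The LCS DP gives dp[11][12] = 7, so this is optimal.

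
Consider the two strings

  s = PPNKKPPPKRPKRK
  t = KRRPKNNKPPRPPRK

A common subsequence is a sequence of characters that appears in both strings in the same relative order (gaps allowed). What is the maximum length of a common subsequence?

9

Taking P [1,4], N [3,7], K [5,8], P [6,9], P [7,10], P [8,12], P [11,13], R [13,14], K [14,15] gives a common subsequence of length 9. The LCS DP gives dp[14][15] = 9, so this is optimal.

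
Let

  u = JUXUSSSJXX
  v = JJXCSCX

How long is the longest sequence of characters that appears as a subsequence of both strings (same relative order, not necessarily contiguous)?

Match J (u #1, v #2), X (u #3, v #3), S (u #5, v #5), X (u #10, v #7) — 4 characters in the same relative order in both, and the DP table's final entry dp[10][7] is also 4, so no common subsequence is longer.

4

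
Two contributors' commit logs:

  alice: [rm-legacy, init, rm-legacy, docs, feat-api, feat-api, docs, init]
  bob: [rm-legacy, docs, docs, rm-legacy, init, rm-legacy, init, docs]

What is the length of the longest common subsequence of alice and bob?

Match rm-legacy (alice #1, bob #4) → init (alice #2, bob #5) → rm-legacy (alice #3, bob #6) → docs (alice #7, bob #8) — 4 commits in the same relative order in both, and the DP table's final entry dp[8][8] is also 4, so no common subsequence is longer.

4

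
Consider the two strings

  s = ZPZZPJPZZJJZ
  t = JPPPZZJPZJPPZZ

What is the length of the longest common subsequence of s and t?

Taking P at s[2]=t[4], then Z at s[3]=t[5], then Z at s[4]=t[6], then P at s[5]=t[8], then J at s[6]=t[10], then P at s[7]=t[12], then Z at s[9]=t[13], then Z at s[12]=t[14] gives a common subsequence of length 8. Since dp[12][14] = 8, nothing longer is possible.

8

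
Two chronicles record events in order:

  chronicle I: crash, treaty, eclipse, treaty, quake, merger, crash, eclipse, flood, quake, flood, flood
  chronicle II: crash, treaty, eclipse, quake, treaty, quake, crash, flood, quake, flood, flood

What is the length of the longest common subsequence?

10

Match crash at chronicle I[1]=chronicle II[1] → treaty at chronicle I[2]=chronicle II[2] → eclipse at chronicle I[3]=chronicle II[3] → treaty at chronicle I[4]=chronicle II[5] → quake at chronicle I[5]=chronicle II[6] → crash at chronicle I[7]=chronicle II[7] → flood at chronicle I[9]=chronicle II[8] → quake at chronicle I[10]=chronicle II[9] → flood at chronicle I[11]=chronicle II[10] → flood at chronicle I[12]=chronicle II[11] — 10 events in the same relative order in both. dp[12][11] = 10 confirms this is the maximum.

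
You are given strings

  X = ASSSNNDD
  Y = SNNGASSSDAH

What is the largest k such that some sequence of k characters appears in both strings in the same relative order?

5

Taking A [1,5]; then S [2,6]; then S [3,7]; then S [4,8]; then D [7,9] gives a common subsequence of length 5, and the DP table's final entry dp[8][11] is also 5, so no common subsequence is longer.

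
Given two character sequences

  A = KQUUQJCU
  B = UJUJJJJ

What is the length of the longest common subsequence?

One common subsequence of length 3: U at A[3]=B[1], U at A[4]=B[3], J at A[6]=B[7]. The LCS DP gives dp[8][7] = 3, so this is optimal.

3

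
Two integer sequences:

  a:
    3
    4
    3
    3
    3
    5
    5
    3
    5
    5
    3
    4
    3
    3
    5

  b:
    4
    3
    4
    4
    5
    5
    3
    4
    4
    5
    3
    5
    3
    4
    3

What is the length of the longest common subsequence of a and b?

One common subsequence of length 10: 3 at a[1]=b[2] → 4 at a[2]=b[4] → 5 at a[6]=b[5] → 5 at a[7]=b[6] → 3 at a[8]=b[7] → 5 at a[9]=b[10] → 5 at a[10]=b[12] → 3 at a[11]=b[13] → 4 at a[12]=b[14] → 3 at a[14]=b[15]. Since dp[15][15] = 10, nothing longer is possible.

10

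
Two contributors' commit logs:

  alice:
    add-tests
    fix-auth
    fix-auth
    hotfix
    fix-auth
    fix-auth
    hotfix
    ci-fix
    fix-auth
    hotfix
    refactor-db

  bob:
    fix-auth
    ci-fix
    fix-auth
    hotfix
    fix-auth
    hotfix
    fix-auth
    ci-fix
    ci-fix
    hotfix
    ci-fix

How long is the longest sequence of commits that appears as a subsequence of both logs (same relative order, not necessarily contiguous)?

Match fix-auth (alice #2, bob #1); then fix-auth (alice #3, bob #3); then hotfix (alice #4, bob #4); then fix-auth (alice #5, bob #5); then fix-auth (alice #6, bob #7); then hotfix (alice #7, bob #10); then ci-fix (alice #8, bob #11) — 7 commits in the same relative order in both. dp[11][11] = 7 confirms this is the maximum.

7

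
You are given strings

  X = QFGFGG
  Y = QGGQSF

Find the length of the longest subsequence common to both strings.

Match Q at X[1]=Y[1] → G at X[3]=Y[3] → F at X[4]=Y[6] — 3 characters in the same relative order in both. Since dp[6][6] = 3, nothing longer is possible.

3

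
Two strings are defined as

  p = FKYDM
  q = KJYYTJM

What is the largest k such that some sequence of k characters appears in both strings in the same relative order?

Let dp[i][j] be the LCS length of the first i characters of p and the first j characters of q. dp[i][j] = dp[i-1][j-1]+1 when the i-th and j-th characters match, else max(dp[i-1][j], dp[i][j-1]).
    ·  K  J  Y  Y  T  J  M
 ·  0  0  0  0  0  0  0  0
 F  0  0  0  0  0  0  0  0
 K  0  1  1  1  1  1  1  1
 Y  0  1  1  2  2  2  2  2
 D  0  1  1  2  2  2  2  2
 M  0  1  1  2  2  2  2  3
dp[5][7] = 3. One LCS (by backtracking along matches): KYM.

3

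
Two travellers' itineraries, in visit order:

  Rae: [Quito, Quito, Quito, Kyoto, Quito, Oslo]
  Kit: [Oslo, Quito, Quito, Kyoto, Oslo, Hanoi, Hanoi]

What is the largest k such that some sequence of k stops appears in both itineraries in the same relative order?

One common subsequence of length 4: Quito at Rae[2]=Kit[2], then Quito at Rae[3]=Kit[3], then Kyoto at Rae[4]=Kit[4], then Oslo at Rae[6]=Kit[5]. Since dp[6][7] = 4, nothing longer is possible.

4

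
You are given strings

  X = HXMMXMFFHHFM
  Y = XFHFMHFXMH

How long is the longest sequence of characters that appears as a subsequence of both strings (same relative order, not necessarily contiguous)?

Match X [5,1]; then F [7,2]; then F [8,4]; then H [10,6]; then F [11,7]; then M [12,9] — 6 characters in the same relative order in both, and the DP table's final entry dp[12][10] is also 6, so no common subsequence is longer.

6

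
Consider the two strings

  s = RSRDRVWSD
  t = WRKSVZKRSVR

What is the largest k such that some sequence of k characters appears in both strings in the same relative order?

Let dp[i][j] be the LCS length of the first i characters of s and the first j characters of t. dp[i][j] = dp[i-1][j-1]+1 when the i-th and j-th characters match, else max(dp[i-1][j], dp[i][j-1]).
    ·  W  R  K  S  V  Z  K  R  S  V  R
 ·  0  0  0  0  0  0  0  0  0  0  0  0
 R  0  0  1  1  1  1  1  1  1  1  1  1
 S  0  0  1  1  2  2  2  2  2  2  2  2
 R  0  0  1  1  2  2  2  2  3  3  3  3
 D  0  0  1  1  2  2  2  2  3  3  3  3
 R  0  0  1  1  2  2  2  2  3  3  3  4
 V  0  0  1  1  2  3  3  3  3  3  4  4
 W  0  1  1  1  2  3  3  3  3  3  4  4
 S  0  1  1  1  2  3  3  3  3  4  4  4
 D  0  1  1  1  2  3  3  3  3  4  4  4
dp[9][11] = 4. One LCS (by backtracking along matches): RSRR.

4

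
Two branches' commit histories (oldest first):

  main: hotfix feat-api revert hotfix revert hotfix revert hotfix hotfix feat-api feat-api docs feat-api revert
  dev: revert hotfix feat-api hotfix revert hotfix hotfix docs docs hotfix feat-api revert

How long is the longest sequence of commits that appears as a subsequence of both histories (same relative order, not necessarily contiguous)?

9

Match hotfix at main[1]=dev[2]; then feat-api at main[2]=dev[3]; then hotfix at main[4]=dev[4]; then revert at main[5]=dev[5]; then hotfix at main[6]=dev[6]; then hotfix at main[8]=dev[7]; then hotfix at main[9]=dev[10]; then feat-api at main[13]=dev[11]; then revert at main[14]=dev[12] — 9 commits in the same relative order in both. The LCS DP gives dp[14][12] = 9, so this is optimal.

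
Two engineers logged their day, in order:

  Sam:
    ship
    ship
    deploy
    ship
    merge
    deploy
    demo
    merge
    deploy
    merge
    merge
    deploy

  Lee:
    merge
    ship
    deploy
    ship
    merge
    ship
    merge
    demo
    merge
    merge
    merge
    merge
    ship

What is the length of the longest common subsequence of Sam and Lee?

One common subsequence of length 8: ship at Sam[1]=Lee[2], then ship at Sam[2]=Lee[4], then ship at Sam[4]=Lee[6], then merge at Sam[5]=Lee[7], then demo at Sam[7]=Lee[8], then merge at Sam[8]=Lee[10], then merge at Sam[10]=Lee[11], then merge at Sam[11]=Lee[12]. Since dp[12][13] = 8, nothing longer is possible.

8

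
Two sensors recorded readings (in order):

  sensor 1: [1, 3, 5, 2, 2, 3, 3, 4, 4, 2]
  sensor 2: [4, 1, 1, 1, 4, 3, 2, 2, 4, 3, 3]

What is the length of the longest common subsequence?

Let dp[i][j] be the LCS length of the first i values of sensor 1 and the first j values of sensor 2. dp[i][j] = dp[i-1][j-1]+1 when the i-th and j-th values match, else max(dp[i-1][j], dp[i][j-1]).
    ·  4  1  1  1  4  3  2  2  4  3  3
 ·  0  0  0  0  0  0  0  0  0  0  0  0
 1  0  0  1  1  1  1  1  1  1  1  1  1
 3  0  0  1  1  1  1  2  2  2  2  2  2
 5  0  0  1  1  1  1  2  2  2  2  2  2
 2  0  0  1  1  1  1  2  3  3  3  3  3
 2  0  0  1  1  1  1  2  3  4  4  4  4
 3  0  0  1  1  1  1  2  3  4  4  5  5
 3  0  0  1  1  1  1  2  3  4  4  5  6
 4  0  1  1  1  1  2  2  3  4  5  5  6
 4  0  1  1  1  1  2  2  3  4  5  5  6
 2  0  1  1  1  1  2  2  3  4  5  5  6
dp[10][11] = 6. One LCS (by backtracking along matches): 1, 3, 2, 2, 3, 3.

6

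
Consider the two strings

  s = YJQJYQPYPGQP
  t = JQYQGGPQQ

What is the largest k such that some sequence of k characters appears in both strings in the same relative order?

6

Let dp[i][j] be the LCS length of the first i characters of s and the first j characters of t. dp[i][j] = dp[i-1][j-1]+1 when the i-th and j-th characters match, else max(dp[i-1][j], dp[i][j-1]).
    ·  J  Q  Y  Q  G  G  P  Q  Q
 ·  0  0  0  0  0  0  0  0  0  0
 Y  0  0  0  1  1  1  1  1  1  1
 J  0  1  1  1  1  1  1  1  1  1
 Q  0  1  2  2  2  2  2  2  2  2
 J  0  1  2  2  2  2  2  2  2  2
 Y  0  1  2  3  3  3  3  3  3  3
 Q  0  1  2  3  4  4  4  4  4  4
 P  0  1  2  3  4  4  4  5  5  5
 Y  0  1  2  3  4  4  4  5  5  5
 P  0  1  2  3  4  4  4  5  5  5
 G  0  1  2  3  4  5  5  5  5  5
 Q  0  1  2  3  4  5  5  5  6  6
 P  0  1  2  3  4  5  5  6  6  6
dp[12][9] = 6. One LCS (by backtracking along matches): JQYQPQ.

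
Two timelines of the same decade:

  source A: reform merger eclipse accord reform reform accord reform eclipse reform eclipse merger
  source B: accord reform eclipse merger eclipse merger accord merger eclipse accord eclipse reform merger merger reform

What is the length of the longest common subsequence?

8

Taking reform [1,2]; then merger [2,4]; then eclipse [3,5]; then accord [4,7]; then accord [7,10]; then eclipse [9,11]; then reform [10,12]; then merger [12,14] gives a common subsequence of length 8. Since dp[12][15] = 8, nothing longer is possible.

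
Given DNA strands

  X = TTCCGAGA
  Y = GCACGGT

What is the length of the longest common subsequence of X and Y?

Let dp[i][j] be the LCS length of the first i bases of X and the first j bases of Y. dp[i][j] = dp[i-1][j-1]+1 when the i-th and j-th bases match, else max(dp[i-1][j], dp[i][j-1]).
    ·  G  C  A  C  G  G  T
 ·  0  0  0  0  0  0  0  0
 T  0  0  0  0  0  0  0  1
 T  0  0  0  0  0  0  0  1
 C  0  0  1  1  1  1  1  1
 C  0  0  1  1  2  2  2  2
 G  0  1  1  1  2  3  3  3
 A  0  1  1  2  2  3  3  3
 G  0  1  1  2  2  3  4  4
 A  0  1  1  2  2  3  4  4
dp[8][7] = 4. One LCS (by backtracking along matches): CCGG.

4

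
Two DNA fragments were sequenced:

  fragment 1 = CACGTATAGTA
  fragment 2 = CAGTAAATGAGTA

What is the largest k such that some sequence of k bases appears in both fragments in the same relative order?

Let dp[i][j] be the LCS length of the first i bases of fragment 1 and the first j bases of fragment 2. dp[i][j] = dp[i-1][j-1]+1 when the i-th and j-th bases match, else max(dp[i-1][j], dp[i][j-1]).
    ·  C  A  G  T  A  A  A  T  G  A  G  T  A
 ·  0  0  0  0  0  0  0  0  0  0  0  0  0  0
 C  0  1  1  1  1  1  1  1  1  1  1  1  1  1
 A  0  1  2  2  2  2  2  2  2  2  2  2  2  2
 C  0  1  2  2  2  2  2  2  2  2  2  2  2  2
 G  0  1  2  3  3  3  3  3  3  3  3  3  3  3
 T  0  1  2  3  4  4  4  4  4  4  4  4  4  4
 A  0  1  2  3  4  5  5  5  5  5  5  5  5  5
 T  0  1  2  3  4  5  5  5  6  6  6  6  6  6
 A  0  1  2  3  4  5  6  6  6  6  7  7  7  7
 G  0  1  2  3  4  5  6  6  6  7  7  8  8  8
 T  0  1  2  3  4  5  6  6  7  7  7  8  9  9
 A  0  1  2  3  4  5  6  7  7  7  8  8  9 10
dp[11][13] = 10. One LCS (by backtracking along matches): CAGTATAGTA.

10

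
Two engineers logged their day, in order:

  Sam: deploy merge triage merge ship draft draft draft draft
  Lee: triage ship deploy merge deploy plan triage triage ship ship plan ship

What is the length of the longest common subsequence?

4

Taking deploy (Sam #1, Lee #3) → merge (Sam #2, Lee #4) → triage (Sam #3, Lee #8) → ship (Sam #5, Lee #12) gives a common subsequence of length 4, and the DP table's final entry dp[9][12] is also 4, so no common subsequence is longer.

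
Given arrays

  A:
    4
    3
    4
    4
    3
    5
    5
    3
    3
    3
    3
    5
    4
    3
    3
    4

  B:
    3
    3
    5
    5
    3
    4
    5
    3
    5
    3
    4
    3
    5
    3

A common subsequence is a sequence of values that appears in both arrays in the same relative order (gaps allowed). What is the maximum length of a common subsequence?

Match 3 (A #2, B #1), then 3 (A #5, B #2), then 5 (A #6, B #3), then 5 (A #7, B #4), then 3 (A #8, B #5), then 3 (A #9, B #8), then 3 (A #10, B #10), then 3 (A #11, B #12), then 5 (A #12, B #13), then 3 (A #15, B #14) — 10 values in the same relative order in both. Since dp[16][14] = 10, nothing longer is possible.

10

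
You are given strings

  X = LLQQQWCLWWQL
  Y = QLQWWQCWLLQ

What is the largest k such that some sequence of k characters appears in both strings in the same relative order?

6

Match L (X #2, Y #2), Q (X #3, Y #3), Q (X #4, Y #6), W (X #6, Y #8), L (X #8, Y #10), Q (X #11, Y #11) — 6 characters in the same relative order in both. Since dp[12][11] = 6, nothing longer is possible.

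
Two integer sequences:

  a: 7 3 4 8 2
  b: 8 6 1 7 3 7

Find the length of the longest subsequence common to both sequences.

2

Taking 7 at a[1]=b[4]; then 3 at a[2]=b[5] gives a common subsequence of length 2. The LCS DP gives dp[5][6] = 2, so this is optimal.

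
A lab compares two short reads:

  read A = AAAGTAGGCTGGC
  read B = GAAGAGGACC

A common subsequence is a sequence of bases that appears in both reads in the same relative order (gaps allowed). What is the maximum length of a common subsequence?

8

Match A (read A #2, read B #2) → A (read A #3, read B #3) → G (read A #4, read B #4) → A (read A #6, read B #5) → G (read A #7, read B #6) → G (read A #8, read B #7) → C (read A #9, read B #9) → C (read A #13, read B #10) — 8 bases in the same relative order in both, and the DP table's final entry dp[13][10] is also 8, so no common subsequence is longer.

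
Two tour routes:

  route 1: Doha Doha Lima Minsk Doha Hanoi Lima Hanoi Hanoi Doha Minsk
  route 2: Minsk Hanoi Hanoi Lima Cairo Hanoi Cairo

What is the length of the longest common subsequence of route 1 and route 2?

4

Taking Minsk [4,1]; then Hanoi [6,3]; then Lima [7,4]; then Hanoi [8,6] gives a common subsequence of length 4. The LCS DP gives dp[11][7] = 4, so this is optimal.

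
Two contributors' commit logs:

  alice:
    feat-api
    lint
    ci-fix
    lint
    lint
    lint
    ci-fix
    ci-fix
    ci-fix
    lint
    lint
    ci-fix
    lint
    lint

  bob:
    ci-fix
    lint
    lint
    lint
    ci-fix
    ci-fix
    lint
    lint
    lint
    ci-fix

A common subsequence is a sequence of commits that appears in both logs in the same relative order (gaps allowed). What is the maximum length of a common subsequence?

Taking ci-fix (alice #3, bob #1) → lint (alice #4, bob #2) → lint (alice #5, bob #3) → lint (alice #6, bob #4) → ci-fix (alice #7, bob #5) → ci-fix (alice #8, bob #6) → lint (alice #10, bob #8) → lint (alice #11, bob #9) → ci-fix (alice #12, bob #10) gives a common subsequence of length 9, and the DP table's final entry dp[14][10] is also 9, so no common subsequence is longer.

9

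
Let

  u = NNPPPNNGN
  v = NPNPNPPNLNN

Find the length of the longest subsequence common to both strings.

8

Let dp[i][j] be the LCS length of the first i characters of u and the first j characters of v. dp[i][j] = dp[i-1][j-1]+1 when the i-th and j-th characters match, else max(dp[i-1][j], dp[i][j-1]).
    ·  N  P  N  P  N  P  P  N  L  N  N
 ·  0  0  0  0  0  0  0  0  0  0  0  0
 N  0  1  1  1  1  1  1  1  1  1  1  1
 N  0  1  1  2  2  2  2  2  2  2  2  2
 P  0  1  2  2  3  3  3  3  3  3  3  3
 P  0  1  2  2  3  3  4  4  4  4  4  4
 P  0  1  2  2  3  3  4  5  5  5  5  5
 N  0  1  2  3  3  4  4  5  6  6  6  6
 N  0  1  2  3  3  4  4  5  6  6  7  7
 G  0  1  2  3  3  4  4  5  6  6  7  7
 N  0  1  2  3  3  4  4  5  6  6  7  8
dp[9][11] = 8. One LCS (by backtracking along matches): NNPPPNNN.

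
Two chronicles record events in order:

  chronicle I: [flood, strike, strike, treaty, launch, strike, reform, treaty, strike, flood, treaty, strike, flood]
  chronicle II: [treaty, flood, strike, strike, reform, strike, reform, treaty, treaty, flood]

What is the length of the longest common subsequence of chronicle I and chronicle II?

Taking flood at chronicle I[1]=chronicle II[2], strike at chronicle I[2]=chronicle II[3], strike at chronicle I[3]=chronicle II[4], strike at chronicle I[6]=chronicle II[6], reform at chronicle I[7]=chronicle II[7], treaty at chronicle I[8]=chronicle II[8], treaty at chronicle I[11]=chronicle II[9], flood at chronicle I[13]=chronicle II[10] gives a common subsequence of length 8. dp[13][10] = 8 confirms this is the maximum.

8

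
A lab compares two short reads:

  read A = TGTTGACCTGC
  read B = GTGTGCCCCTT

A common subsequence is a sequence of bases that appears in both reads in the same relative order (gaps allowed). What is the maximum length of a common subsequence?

7

Taking T [1,2] → G [2,3] → T [4,4] → G [5,5] → C [7,8] → C [8,9] → T [9,11] gives a common subsequence of length 7. Since dp[11][11] = 7, nothing longer is possible.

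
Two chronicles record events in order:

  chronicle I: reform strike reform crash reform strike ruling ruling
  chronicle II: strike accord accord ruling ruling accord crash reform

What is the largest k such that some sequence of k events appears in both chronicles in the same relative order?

3

Match strike [2,1], then crash [4,7], then reform [5,8] — 3 events in the same relative order in both. The LCS DP gives dp[8][8] = 3, so this is optimal.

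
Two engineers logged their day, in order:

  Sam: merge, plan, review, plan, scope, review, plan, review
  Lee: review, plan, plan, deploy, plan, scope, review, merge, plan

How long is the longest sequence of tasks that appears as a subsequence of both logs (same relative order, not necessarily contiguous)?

Taking plan (Sam #2, Lee #3); then plan (Sam #4, Lee #5); then scope (Sam #5, Lee #6); then review (Sam #6, Lee #7); then plan (Sam #7, Lee #9) gives a common subsequence of length 5, and the DP table's final entry dp[8][9] is also 5, so no common subsequence is longer.

5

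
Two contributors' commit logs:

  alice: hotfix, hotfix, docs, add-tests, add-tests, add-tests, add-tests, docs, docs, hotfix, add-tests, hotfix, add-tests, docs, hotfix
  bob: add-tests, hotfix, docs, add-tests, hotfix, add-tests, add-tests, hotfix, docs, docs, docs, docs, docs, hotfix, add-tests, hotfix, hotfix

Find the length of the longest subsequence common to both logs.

One common subsequence of length 11: hotfix (alice #2, bob #2), docs (alice #3, bob #3), add-tests (alice #4, bob #4), add-tests (alice #5, bob #6), add-tests (alice #6, bob #7), docs (alice #8, bob #12), docs (alice #9, bob #13), hotfix (alice #10, bob #14), add-tests (alice #11, bob #15), hotfix (alice #12, bob #16), hotfix (alice #15, bob #17), and the DP table's final entry dp[15][17] is also 11, so no common subsequence is longer.

11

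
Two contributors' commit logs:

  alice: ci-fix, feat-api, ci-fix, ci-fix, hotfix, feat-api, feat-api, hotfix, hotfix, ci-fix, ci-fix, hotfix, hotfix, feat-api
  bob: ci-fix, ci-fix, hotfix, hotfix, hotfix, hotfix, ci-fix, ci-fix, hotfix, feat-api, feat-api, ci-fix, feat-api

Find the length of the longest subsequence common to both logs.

9

Match ci-fix [1,1], ci-fix [3,2], hotfix [5,4], hotfix [8,5], hotfix [9,6], ci-fix [10,7], ci-fix [11,8], hotfix [12,9], feat-api [14,13] — 9 commits in the same relative order in both, and the DP table's final entry dp[14][13] is also 9, so no common subsequence is longer.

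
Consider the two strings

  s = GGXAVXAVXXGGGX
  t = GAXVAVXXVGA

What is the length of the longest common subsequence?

Match G [1,1], X [3,3], V [5,4], A [7,5], V [8,6], X [9,7], X [10,8], G [11,10] — 8 characters in the same relative order in both. The LCS DP gives dp[14][11] = 8, so this is optimal.

8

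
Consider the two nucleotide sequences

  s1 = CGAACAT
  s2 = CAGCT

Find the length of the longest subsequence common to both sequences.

One common subsequence of length 4: C [1,1], then G [2,3], then C [5,4], then T [7,5]. Since dp[7][5] = 4, nothing longer is possible.

4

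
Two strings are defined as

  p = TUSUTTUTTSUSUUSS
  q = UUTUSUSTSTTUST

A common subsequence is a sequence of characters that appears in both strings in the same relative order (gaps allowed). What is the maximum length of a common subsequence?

Match T at p[1]=q[3] → U at p[2]=q[4] → S at p[3]=q[5] → U at p[4]=q[6] → T at p[5]=q[8] → T at p[8]=q[10] → T at p[9]=q[11] → U at p[11]=q[12] → S at p[12]=q[13] — 9 characters in the same relative order in both, and the DP table's final entry dp[16][14] is also 9, so no common subsequence is longer.

9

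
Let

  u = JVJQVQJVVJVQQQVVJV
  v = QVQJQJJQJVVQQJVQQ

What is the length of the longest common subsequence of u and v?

Taking V at u[2]=v[2]; then J at u[3]=v[4]; then Q at u[4]=v[5]; then Q at u[6]=v[8]; then J at u[7]=v[9]; then V at u[8]=v[10]; then V at u[9]=v[11]; then J at u[10]=v[14]; then V at u[11]=v[15]; then Q at u[13]=v[16]; then Q at u[14]=v[17] gives a common subsequence of length 11, and the DP table's final entry dp[18][17] is also 11, so no common subsequence is longer.

11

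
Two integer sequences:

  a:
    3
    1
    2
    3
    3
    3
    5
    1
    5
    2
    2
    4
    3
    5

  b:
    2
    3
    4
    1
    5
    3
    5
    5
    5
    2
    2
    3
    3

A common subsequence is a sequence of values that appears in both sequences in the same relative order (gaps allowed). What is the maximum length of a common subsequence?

Match 3 at a[1]=b[2], then 1 at a[2]=b[4], then 3 at a[4]=b[6], then 5 at a[7]=b[8], then 5 at a[9]=b[9], then 2 at a[10]=b[10], then 2 at a[11]=b[11], then 3 at a[13]=b[13] — 8 values in the same relative order in both. dp[14][13] = 8 confirms this is the maximum.

8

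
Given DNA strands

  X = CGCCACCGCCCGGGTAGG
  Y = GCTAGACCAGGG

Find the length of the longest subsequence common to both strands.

9

Match G at X[2]=Y[1], then C at X[3]=Y[2], then A at X[5]=Y[4], then G at X[8]=Y[5], then C at X[9]=Y[7], then C at X[10]=Y[8], then G at X[14]=Y[10], then G at X[17]=Y[11], then G at X[18]=Y[12] — 9 bases in the same relative order in both. dp[18][12] = 9 confirms this is the maximum.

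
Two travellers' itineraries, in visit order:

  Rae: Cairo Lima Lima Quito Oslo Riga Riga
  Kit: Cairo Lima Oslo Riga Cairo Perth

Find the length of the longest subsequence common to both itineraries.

4

Match Cairo (Rae #1, Kit #1), then Lima (Rae #3, Kit #2), then Oslo (Rae #5, Kit #3), then Riga (Rae #6, Kit #4) — 4 stops in the same relative order in both. The LCS DP gives dp[7][6] = 4, so this is optimal.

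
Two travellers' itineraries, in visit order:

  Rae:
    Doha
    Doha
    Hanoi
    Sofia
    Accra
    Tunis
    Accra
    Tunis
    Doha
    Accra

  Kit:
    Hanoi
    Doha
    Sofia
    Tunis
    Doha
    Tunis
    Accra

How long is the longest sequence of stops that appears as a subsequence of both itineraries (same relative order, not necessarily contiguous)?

5

Taking Doha (Rae #2, Kit #2) → Sofia (Rae #4, Kit #3) → Tunis (Rae #6, Kit #4) → Tunis (Rae #8, Kit #6) → Accra (Rae #10, Kit #7) gives a common subsequence of length 5. Since dp[10][7] = 5, nothing longer is possible.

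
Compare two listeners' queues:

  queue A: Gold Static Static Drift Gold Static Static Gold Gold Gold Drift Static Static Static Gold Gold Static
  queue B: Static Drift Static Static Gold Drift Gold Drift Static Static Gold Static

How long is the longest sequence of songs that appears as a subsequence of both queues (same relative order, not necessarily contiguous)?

11

Taking Static (queue A #3, queue B #1) → Drift (queue A #4, queue B #2) → Static (queue A #6, queue B #3) → Static (queue A #7, queue B #4) → Gold (queue A #8, queue B #5) → Gold (queue A #10, queue B #7) → Drift (queue A #11, queue B #8) → Static (queue A #13, queue B #9) → Static (queue A #14, queue B #10) → Gold (queue A #16, queue B #11) → Static (queue A #17, queue B #12) gives a common subsequence of length 11. Since dp[17][12] = 11, nothing longer is possible.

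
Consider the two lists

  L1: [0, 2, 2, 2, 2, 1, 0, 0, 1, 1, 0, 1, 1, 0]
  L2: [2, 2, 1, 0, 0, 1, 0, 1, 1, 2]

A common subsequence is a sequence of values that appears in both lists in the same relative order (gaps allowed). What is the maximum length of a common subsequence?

9

Taking 2 at L1[4]=L2[1]; then 2 at L1[5]=L2[2]; then 1 at L1[6]=L2[3]; then 0 at L1[7]=L2[4]; then 0 at L1[8]=L2[5]; then 1 at L1[10]=L2[6]; then 0 at L1[11]=L2[7]; then 1 at L1[12]=L2[8]; then 1 at L1[13]=L2[9] gives a common subsequence of length 9. dp[14][10] = 9 confirms this is the maximum.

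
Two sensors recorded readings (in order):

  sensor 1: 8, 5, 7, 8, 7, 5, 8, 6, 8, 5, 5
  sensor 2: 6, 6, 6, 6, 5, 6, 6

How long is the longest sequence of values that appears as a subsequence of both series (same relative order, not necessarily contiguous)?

2

Let dp[i][j] be the LCS length of the first i values of sensor 1 and the first j values of sensor 2. dp[i][j] = dp[i-1][j-1]+1 when the i-th and j-th values match, else max(dp[i-1][j], dp[i][j-1]).
    ·  6  6  6  6  5  6  6
 ·  0  0  0  0  0  0  0  0
 8  0  0  0  0  0  0  0  0
 5  0  0  0  0  0  1  1  1
 7  0  0  0  0  0  1  1  1
 8  0  0  0  0  0  1  1  1
 7  0  0  0  0  0  1  1  1
 5  0  0  0  0  0  1  1  1
 8  0  0  0  0  0  1  1  1
 6  0  1  1  1  1  1  2  2
 8  0  1  1  1  1  1  2  2
 5  0  1  1  1  1  2  2  2
 5  0  1  1  1  1  2  2  2
dp[11][7] = 2. One LCS (by backtracking along matches): 5, 6.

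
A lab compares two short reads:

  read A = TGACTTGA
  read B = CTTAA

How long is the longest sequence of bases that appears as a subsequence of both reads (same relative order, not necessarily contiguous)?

4

Match C [4,1] → T [5,2] → T [6,3] → A [8,5] — 4 bases in the same relative order in both. The LCS DP gives dp[8][5] = 4, so this is optimal.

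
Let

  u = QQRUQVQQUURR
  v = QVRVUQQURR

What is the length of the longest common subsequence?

Taking Q at u[1]=v[1]; then R at u[3]=v[3]; then U at u[4]=v[5]; then Q at u[7]=v[6]; then Q at u[8]=v[7]; then U at u[10]=v[8]; then R at u[11]=v[9]; then R at u[12]=v[10] gives a common subsequence of length 8. Since dp[12][10] = 8, nothing longer is possible.

8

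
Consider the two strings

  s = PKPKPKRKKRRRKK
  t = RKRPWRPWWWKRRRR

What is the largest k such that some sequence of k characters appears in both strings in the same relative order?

8

One common subsequence of length 8: K at s[2]=t[2], P at s[3]=t[4], P at s[5]=t[7], K at s[6]=t[11], R at s[7]=t[12], R at s[10]=t[13], R at s[11]=t[14], R at s[12]=t[15]. Since dp[14][15] = 8, nothing longer is possible.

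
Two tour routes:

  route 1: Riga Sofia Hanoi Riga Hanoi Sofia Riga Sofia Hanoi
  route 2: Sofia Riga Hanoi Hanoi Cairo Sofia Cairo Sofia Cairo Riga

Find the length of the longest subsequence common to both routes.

5

Taking Riga (route 1 #1, route 2 #2), then Hanoi (route 1 #3, route 2 #3), then Hanoi (route 1 #5, route 2 #4), then Sofia (route 1 #6, route 2 #8), then Riga (route 1 #7, route 2 #10) gives a common subsequence of length 5, and the DP table's final entry dp[9][10] is also 5, so no common subsequence is longer.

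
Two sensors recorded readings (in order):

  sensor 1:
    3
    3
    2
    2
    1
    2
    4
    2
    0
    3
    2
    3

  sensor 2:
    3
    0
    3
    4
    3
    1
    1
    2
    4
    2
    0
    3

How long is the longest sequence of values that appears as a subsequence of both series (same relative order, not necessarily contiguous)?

8

Let dp[i][j] be the LCS length of the first i values of sensor 1 and the first j values of sensor 2. dp[i][j] = dp[i-1][j-1]+1 when the i-th and j-th values match, else max(dp[i-1][j], dp[i][j-1]).
    ·  3  0  3  4  3  1  1  2  4  2  0  3
 ·  0  0  0  0  0  0  0  0  0  0  0  0  0
 3  0  1  1  1  1  1  1  1  1  1  1  1  1
 3  0  1  1  2  2  2  2  2  2  2  2  2  2
 2  0  1  1  2  2  2  2  2  3  3  3  3  3
 2  0  1  1  2  2  2  2  2  3  3  4  4  4
 1  0  1  1  2  2  2  3  3  3  3  4  4  4
 2  0  1  1  2  2  2  3  3  4  4  4  4  4
 4  0  1  1  2  3  3  3  3  4  5  5  5  5
 2  0  1  1  2  3  3  3  3  4  5  6  6  6
 0  0  1  2  2  3  3  3  3  4  5  6  7  7
 3  0  1  2  3  3  4  4  4  4  5  6  7  8
 2  0  1  2  3  3  4  4  4  5  5  6  7  8
 3  0  1  2  3  3  4  4  4  5  5  6  7  8
dp[12][12] = 8. One LCS (by backtracking along matches): 3, 3, 1, 2, 4, 2, 0, 3.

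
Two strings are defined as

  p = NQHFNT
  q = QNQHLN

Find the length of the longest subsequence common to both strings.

4

Let dp[i][j] be the LCS length of the first i characters of p and the first j characters of q. dp[i][j] = dp[i-1][j-1]+1 when the i-th and j-th characters match, else max(dp[i-1][j], dp[i][j-1]).
    ·  Q  N  Q  H  L  N
 ·  0  0  0  0  0  0  0
 N  0  0  1  1  1  1  1
 Q  0  1  1  2  2  2  2
 H  0  1  1  2  3  3  3
 F  0  1  1  2  3  3  3
 N  0  1  2  2  3  3  4
 T  0  1  2  2  3  3  4
dp[6][6] = 4. One LCS (by backtracking along matches): NQHN.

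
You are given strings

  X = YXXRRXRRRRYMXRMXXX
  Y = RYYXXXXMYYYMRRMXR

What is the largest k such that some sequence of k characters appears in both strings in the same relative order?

9

One common subsequence of length 9: Y at X[1]=Y[3], then X at X[2]=Y[5], then X at X[3]=Y[6], then X at X[6]=Y[7], then R at X[9]=Y[13], then R at X[10]=Y[14], then M at X[12]=Y[15], then X at X[13]=Y[16], then R at X[14]=Y[17]. dp[18][17] = 9 confirms this is the maximum.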